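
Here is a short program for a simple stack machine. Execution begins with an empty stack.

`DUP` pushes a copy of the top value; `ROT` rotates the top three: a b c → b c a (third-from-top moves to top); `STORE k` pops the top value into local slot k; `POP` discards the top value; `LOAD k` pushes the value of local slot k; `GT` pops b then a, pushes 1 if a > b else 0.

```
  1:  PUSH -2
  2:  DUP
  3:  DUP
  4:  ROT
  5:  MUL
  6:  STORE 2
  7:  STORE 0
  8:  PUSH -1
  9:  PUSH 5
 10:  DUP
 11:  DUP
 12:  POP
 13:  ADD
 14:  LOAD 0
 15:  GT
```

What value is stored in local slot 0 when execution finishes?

-2

PUSH -2 → [-2]
DUP     → [-2, -2]
DUP     → [-2, -2, -2]
ROT     → [-2, -2, -2]
MUL     → [-2, 4]
STORE 2 → [-2]
STORE 0 → []
PUSH -1 → [-1]
PUSH 5  → [-1, 5]
DUP     → [-1, 5, 5]
DUP     → [-1, 5, 5, 5]
POP     → [-1, 5, 5]
ADD     → [-1, 10]
LOAD 0  → [-1, 10, -2]
GT      → [-1, 1]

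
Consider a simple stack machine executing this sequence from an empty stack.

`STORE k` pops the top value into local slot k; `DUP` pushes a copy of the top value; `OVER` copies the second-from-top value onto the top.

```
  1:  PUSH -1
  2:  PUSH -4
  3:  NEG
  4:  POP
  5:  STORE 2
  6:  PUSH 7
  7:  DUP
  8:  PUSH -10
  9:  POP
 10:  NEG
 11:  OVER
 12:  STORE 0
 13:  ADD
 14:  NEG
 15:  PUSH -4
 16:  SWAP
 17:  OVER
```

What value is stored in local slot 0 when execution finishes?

PUSH -1  → [-1]
PUSH -4  → [-1, -4]
NEG      → [-1, 4]
POP      → [-1]
STORE 2  → []
PUSH 7   → [7]
DUP      → [7, 7]
PUSH -10 → [7, 7, -10]
POP      → [7, 7]
NEG      → [7, -7]
OVER     → [7, -7, 7]
STORE 0  → [7, -7]
ADD      → [0]
NEG      → [0]
PUSH -4  → [0, -4]
SWAP     → [-4, 0]
OVER     → [-4, 0, -4]

7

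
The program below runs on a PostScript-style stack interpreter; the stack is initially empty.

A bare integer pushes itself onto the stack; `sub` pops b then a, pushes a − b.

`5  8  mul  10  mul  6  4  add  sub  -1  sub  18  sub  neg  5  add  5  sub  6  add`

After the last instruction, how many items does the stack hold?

1

5   : [5]
8   : [5, 8]
mul : [40]
10  : [40, 10]
mul : [400]
6   : [400, 6]
4   : [400, 6, 4]
add : [400, 10]
sub : [390]
-1  : [390, -1]
sub : [391]
18  : [391, 18]
sub : [373]
neg : [-373]
5   : [-373, 5]
add : [-368]
5   : [-368, 5]
sub : [-373]
6   : [-373, 6]
add : [-367]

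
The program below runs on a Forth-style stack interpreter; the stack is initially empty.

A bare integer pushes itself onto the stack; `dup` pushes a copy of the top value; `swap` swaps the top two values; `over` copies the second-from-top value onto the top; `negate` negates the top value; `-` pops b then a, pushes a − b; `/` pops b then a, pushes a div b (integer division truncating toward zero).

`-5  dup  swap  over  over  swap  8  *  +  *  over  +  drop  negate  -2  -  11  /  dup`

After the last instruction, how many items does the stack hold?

2

-5     -> -5
dup    -> -5 -5
swap   -> -5 -5
over   -> -5 -5 -5
over   -> -5 -5 -5 -5
swap   -> -5 -5 -5 -5
8      -> -5 -5 -5 -5 8
*      -> -5 -5 -5 -40
+      -> -5 -5 -45
*      -> -5 225
over   -> -5 225 -5
+      -> -5 220
drop   -> -5
negate -> 5
-2     -> 5 -2
-      -> 7
11     -> 7 11
/      -> 0
dup    -> 0 0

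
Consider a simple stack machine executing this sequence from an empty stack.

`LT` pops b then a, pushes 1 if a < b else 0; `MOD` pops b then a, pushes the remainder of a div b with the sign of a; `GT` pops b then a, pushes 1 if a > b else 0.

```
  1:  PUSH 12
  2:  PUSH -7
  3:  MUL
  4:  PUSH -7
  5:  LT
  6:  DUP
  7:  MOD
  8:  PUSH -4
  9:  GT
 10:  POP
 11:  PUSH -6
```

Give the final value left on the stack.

PUSH 12  [12]
PUSH -7  [12, -7]
MUL      [-84]
PUSH -7  [-84, -7]
LT       [1]
DUP      [1, 1]
MOD      [0]
PUSH -4  [0, -4]
GT       [1]
POP      []
PUSH -6  [-6]

-6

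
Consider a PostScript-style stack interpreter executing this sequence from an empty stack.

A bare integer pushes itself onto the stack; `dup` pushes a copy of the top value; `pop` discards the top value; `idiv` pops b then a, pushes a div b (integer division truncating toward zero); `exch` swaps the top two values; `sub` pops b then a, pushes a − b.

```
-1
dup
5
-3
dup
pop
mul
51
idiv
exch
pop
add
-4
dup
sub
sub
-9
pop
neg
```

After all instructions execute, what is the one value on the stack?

-1   -> -1
dup  -> -1 -1
5    -> -1 -1 5
-3   -> -1 -1 5 -3
dup  -> -1 -1 5 -3 -3
pop  -> -1 -1 5 -3
mul  -> -1 -1 -15
51   -> -1 -1 -15 51
idiv -> -1 -1 0
exch -> -1 0 -1
pop  -> -1 0
add  -> -1
-4   -> -1 -4
dup  -> -1 -4 -4
sub  -> -1 0
sub  -> -1
-9   -> -1 -9
pop  -> -1
neg  -> 1

1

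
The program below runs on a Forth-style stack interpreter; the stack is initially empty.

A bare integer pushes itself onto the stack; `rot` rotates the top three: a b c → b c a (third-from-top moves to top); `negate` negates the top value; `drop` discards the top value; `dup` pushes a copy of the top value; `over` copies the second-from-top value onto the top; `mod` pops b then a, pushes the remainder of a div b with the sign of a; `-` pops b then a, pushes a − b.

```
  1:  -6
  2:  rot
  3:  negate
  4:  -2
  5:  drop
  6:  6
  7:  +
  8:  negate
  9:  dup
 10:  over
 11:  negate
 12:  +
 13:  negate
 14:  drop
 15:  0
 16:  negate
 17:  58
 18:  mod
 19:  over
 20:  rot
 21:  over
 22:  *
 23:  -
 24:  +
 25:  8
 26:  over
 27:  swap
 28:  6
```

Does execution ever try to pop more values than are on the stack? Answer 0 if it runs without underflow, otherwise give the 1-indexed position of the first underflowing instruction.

2

-6 -> -6
rot  — needs 3 operands, stack has 1 → underflow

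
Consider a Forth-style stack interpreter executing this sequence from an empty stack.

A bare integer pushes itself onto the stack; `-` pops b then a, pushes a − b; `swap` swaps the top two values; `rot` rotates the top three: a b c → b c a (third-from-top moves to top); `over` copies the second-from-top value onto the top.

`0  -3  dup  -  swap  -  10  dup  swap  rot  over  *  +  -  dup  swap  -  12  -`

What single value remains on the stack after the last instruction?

-12

0     0
-3    0 -3
dup   0 -3 -3
-     0 0
swap  0 0
-     0
10    0 10
dup   0 10 10
swap  0 10 10
rot   10 10 0
over  10 10 0 10
*     10 10 0
+     10 10
-     0
dup   0 0
swap  0 0
-     0
12    0 12
-     -12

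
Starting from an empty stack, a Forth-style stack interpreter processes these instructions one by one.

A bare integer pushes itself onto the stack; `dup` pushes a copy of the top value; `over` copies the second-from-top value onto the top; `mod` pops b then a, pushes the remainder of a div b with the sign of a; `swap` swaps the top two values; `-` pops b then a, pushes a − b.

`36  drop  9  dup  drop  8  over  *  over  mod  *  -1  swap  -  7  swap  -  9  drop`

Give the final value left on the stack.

36   -> 36
drop -> (empty)
9    -> 9
dup  -> 9 9
drop -> 9
8    -> 9 8
over -> 9 8 9
*    -> 9 72
over -> 9 72 9
mod  -> 9 0
*    -> 0
-1   -> 0 -1
swap -> -1 0
-    -> -1
7    -> -1 7
swap -> 7 -1
-    -> 8
9    -> 8 9
drop -> 8

8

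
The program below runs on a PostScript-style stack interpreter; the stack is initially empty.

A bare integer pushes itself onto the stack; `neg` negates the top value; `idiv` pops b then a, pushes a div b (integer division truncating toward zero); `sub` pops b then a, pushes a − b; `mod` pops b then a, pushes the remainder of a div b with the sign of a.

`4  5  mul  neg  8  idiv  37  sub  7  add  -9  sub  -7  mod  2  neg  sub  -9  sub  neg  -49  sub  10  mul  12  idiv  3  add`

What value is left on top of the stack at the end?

4    : [4]
5    : [4, 5]
mul  : [20]
neg  : [-20]
8    : [-20, 8]
idiv : [-2]
37   : [-2, 37]
sub  : [-39]
7    : [-39, 7]
add  : [-32]
-9   : [-32, -9]
sub  : [-23]
-7   : [-23, -7]
mod  : [-2]
2    : [-2, 2]
neg  : [-2, -2]
sub  : [0]
-9   : [0, -9]
sub  : [9]
neg  : [-9]
-49  : [-9, -49]
sub  : [40]
10   : [40, 10]
mul  : [400]
12   : [400, 12]
idiv : [33]
3    : [33, 3]
add  : [36]

36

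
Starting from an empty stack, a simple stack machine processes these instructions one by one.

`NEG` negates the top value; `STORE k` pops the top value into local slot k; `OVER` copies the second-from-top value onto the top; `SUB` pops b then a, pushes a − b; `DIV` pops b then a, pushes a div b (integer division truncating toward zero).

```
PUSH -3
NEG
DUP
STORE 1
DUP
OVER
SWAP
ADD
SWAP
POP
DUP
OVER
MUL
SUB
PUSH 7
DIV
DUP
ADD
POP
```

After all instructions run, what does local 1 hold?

PUSH -3 → -3
NEG     → 3
DUP     → 3 3
STORE 1 → 3
DUP     → 3 3
OVER    → 3 3 3
SWAP    → 3 3 3
ADD     → 3 6
SWAP    → 6 3
POP     → 6
DUP     → 6 6
OVER    → 6 6 6
MUL     → 6 36
SUB     → -30
PUSH 7  → -30 7
DIV     → -4
DUP     → -4 -4
ADD     → -8
POP     → (empty)

3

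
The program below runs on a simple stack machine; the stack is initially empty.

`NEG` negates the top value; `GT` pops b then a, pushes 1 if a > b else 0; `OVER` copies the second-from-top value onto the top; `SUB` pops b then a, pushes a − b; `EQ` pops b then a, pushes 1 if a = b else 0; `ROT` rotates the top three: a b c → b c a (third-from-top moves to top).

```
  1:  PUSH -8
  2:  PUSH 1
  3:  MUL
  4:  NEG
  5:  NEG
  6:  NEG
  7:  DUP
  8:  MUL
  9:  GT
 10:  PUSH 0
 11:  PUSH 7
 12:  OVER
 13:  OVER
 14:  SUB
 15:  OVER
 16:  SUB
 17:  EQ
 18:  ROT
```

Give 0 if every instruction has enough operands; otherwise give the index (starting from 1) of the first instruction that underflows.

9

PUSH -8 → [-8]
PUSH 1  → [-8, 1]
MUL     → [-8]
NEG     → [8]
NEG     → [-8]
NEG     → [8]
DUP     → [8, 8]
MUL     → [64]
GT  — needs 2 operands, stack has 1 → underflow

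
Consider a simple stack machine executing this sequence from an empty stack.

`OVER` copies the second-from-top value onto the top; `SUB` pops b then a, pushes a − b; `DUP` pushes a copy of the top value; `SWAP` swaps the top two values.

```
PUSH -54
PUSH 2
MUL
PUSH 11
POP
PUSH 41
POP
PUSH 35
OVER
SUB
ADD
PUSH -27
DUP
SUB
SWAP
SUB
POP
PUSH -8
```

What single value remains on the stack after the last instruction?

-8

PUSH -54  -54
PUSH 2    -54 2
MUL       -108
PUSH 11   -108 11
POP       -108
PUSH 41   -108 41
POP       -108
PUSH 35   -108 35
OVER      -108 35 -108
SUB       -108 143
ADD       35
PUSH -27  35 -27
DUP       35 -27 -27
SUB       35 0
SWAP      0 35
SUB       -35
POP       (empty)
PUSH -8   -8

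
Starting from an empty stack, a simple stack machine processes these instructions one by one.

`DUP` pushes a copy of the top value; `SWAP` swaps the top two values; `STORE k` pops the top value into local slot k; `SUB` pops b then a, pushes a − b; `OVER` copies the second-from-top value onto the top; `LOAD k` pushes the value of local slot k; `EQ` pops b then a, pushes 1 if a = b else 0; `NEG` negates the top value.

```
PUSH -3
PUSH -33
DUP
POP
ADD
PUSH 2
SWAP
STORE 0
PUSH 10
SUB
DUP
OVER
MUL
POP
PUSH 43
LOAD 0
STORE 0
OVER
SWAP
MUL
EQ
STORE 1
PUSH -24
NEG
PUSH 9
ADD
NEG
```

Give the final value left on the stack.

PUSH -3  : -3
PUSH -33 : -3 -33
DUP      : -3 -33 -33
POP      : -3 -33
ADD      : -36
PUSH 2   : -36 2
SWAP     : 2 -36
STORE 0  : 2
PUSH 10  : 2 10
SUB      : -8
DUP      : -8 -8
OVER     : -8 -8 -8
MUL      : -8 64
POP      : -8
PUSH 43  : -8 43
LOAD 0   : -8 43 -36
STORE 0  : -8 43
OVER     : -8 43 -8
SWAP     : -8 -8 43
MUL      : -8 -344
EQ       : 0
STORE 1  : (empty)
PUSH -24 : -24
NEG      : 24
PUSH 9   : 24 9
ADD      : 33
NEG      : -33

-33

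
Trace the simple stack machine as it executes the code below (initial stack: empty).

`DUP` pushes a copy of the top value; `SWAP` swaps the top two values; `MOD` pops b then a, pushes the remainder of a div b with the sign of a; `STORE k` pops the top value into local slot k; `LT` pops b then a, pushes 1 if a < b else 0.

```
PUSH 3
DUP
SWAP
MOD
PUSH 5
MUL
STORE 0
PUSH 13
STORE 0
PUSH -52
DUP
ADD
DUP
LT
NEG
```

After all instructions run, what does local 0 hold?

13

PUSH 3   → [3]
DUP      → [3, 3]
SWAP     → [3, 3]
MOD      → [0]
PUSH 5   → [0, 5]
MUL      → [0]
STORE 0  → []
PUSH 13  → [13]
STORE 0  → []
PUSH -52 → [-52]
DUP      → [-52, -52]
ADD      → [-104]
DUP      → [-104, -104]
LT       → [0]
NEG      → [0]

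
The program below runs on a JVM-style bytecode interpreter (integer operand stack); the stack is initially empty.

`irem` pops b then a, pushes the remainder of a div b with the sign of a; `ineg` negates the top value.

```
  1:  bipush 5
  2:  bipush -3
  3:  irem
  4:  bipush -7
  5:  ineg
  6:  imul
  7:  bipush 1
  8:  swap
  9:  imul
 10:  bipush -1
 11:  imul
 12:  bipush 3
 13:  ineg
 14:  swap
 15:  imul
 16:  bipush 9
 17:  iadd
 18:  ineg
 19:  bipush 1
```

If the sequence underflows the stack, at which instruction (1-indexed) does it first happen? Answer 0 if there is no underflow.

0

bipush 5   5
bipush -3  5 -3
irem       2
bipush -7  2 -7
ineg       2 7
imul       14
bipush 1   14 1
swap       1 14
imul       14
bipush -1  14 -1
imul       -14
bipush 3   -14 3
ineg       -14 -3
swap       -3 -14
imul       42
bipush 9   42 9
iadd       51
ineg       -51
bipush 1   -51 1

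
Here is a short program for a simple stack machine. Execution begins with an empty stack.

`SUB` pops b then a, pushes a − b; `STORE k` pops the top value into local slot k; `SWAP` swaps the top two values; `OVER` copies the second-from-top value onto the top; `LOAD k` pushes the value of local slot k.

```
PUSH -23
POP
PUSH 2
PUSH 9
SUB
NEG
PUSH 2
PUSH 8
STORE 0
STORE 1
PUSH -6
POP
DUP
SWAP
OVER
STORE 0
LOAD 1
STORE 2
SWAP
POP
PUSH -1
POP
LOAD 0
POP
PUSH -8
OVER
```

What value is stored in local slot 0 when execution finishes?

PUSH -23 → -23
POP      → (empty)
PUSH 2   → 2
PUSH 9   → 2 9
SUB      → -7
NEG      → 7
PUSH 2   → 7 2
PUSH 8   → 7 2 8
STORE 0  → 7 2
STORE 1  → 7
PUSH -6  → 7 -6
POP      → 7
DUP      → 7 7
SWAP     → 7 7
OVER     → 7 7 7
STORE 0  → 7 7
LOAD 1   → 7 7 2
STORE 2  → 7 7
SWAP     → 7 7
POP      → 7
PUSH -1  → 7 -1
POP      → 7
LOAD 0   → 7 7
POP      → 7
PUSH -8  → 7 -8
OVER     → 7 -8 7

7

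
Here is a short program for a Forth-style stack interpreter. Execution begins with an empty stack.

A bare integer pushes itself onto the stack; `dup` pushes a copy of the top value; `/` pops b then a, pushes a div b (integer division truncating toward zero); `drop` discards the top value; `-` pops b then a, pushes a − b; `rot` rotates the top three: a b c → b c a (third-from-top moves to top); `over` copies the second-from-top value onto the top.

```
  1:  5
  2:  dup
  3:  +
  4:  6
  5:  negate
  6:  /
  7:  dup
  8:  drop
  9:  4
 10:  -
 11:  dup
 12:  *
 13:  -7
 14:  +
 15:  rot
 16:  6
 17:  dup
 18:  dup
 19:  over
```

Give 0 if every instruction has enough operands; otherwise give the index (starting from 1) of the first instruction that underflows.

5      : [5]
dup    : [5, 5]
+      : [10]
6      : [10, 6]
negate : [10, -6]
/      : [-1]
dup    : [-1, -1]
drop   : [-1]
4      : [-1, 4]
-      : [-5]
dup    : [-5, -5]
*      : [25]
-7     : [25, -7]
+      : [18]
rot  — needs 3 operands, stack has 1 → underflow

15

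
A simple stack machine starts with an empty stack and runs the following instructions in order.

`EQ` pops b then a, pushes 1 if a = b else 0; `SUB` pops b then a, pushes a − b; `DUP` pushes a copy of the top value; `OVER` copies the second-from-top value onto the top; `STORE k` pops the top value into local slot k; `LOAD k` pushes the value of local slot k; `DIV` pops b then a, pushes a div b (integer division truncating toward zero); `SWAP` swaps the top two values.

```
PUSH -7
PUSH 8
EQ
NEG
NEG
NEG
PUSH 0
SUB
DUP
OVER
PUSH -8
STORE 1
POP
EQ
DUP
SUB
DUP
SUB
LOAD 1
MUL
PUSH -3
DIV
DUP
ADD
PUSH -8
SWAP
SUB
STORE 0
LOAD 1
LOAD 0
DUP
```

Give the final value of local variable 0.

PUSH -7  -7
PUSH 8   -7 8
EQ       0
NEG      0
NEG      0
NEG      0
PUSH 0   0 0
SUB      0
DUP      0 0
OVER     0 0 0
PUSH -8  0 0 0 -8
STORE 1  0 0 0
POP      0 0
EQ       1
DUP      1 1
SUB      0
DUP      0 0
SUB      0
LOAD 1   0 -8
MUL      0
PUSH -3  0 -3
DIV      0
DUP      0 0
ADD      0
PUSH -8  0 -8
SWAP     -8 0
SUB      -8
STORE 0  (empty)
LOAD 1   -8
LOAD 0   -8 -8
DUP      -8 -8 -8

-8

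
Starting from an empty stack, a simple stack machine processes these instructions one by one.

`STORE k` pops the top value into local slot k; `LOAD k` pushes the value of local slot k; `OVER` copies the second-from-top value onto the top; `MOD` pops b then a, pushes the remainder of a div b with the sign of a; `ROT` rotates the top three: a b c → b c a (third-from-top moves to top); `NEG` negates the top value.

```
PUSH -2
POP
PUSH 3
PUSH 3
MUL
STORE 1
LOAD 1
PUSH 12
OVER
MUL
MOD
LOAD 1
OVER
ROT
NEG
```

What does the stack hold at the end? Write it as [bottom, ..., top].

[9, 9, -9]

PUSH -2 -> -2
POP     -> (empty)
PUSH 3  -> 3
PUSH 3  -> 3 3
MUL     -> 9
STORE 1 -> (empty)
LOAD 1  -> 9
PUSH 12 -> 9 12
OVER    -> 9 12 9
MUL     -> 9 108
MOD     -> 9
LOAD 1  -> 9 9
OVER    -> 9 9 9
ROT     -> 9 9 9
NEG     -> 9 9 -9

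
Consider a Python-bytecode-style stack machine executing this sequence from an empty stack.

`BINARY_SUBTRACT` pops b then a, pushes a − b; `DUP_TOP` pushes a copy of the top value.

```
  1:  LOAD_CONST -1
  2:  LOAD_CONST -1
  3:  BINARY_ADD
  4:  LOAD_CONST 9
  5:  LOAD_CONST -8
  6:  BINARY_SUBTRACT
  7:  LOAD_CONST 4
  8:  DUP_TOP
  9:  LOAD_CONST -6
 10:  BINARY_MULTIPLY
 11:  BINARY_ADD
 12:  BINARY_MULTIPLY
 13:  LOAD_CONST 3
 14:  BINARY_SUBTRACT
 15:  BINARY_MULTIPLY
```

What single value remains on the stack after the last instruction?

LOAD_CONST -1   : -1
LOAD_CONST -1   : -1 -1
BINARY_ADD      : -2
LOAD_CONST 9    : -2 9
LOAD_CONST -8   : -2 9 -8
BINARY_SUBTRACT : -2 17
LOAD_CONST 4    : -2 17 4
DUP_TOP         : -2 17 4 4
LOAD_CONST -6   : -2 17 4 4 -6
BINARY_MULTIPLY : -2 17 4 -24
BINARY_ADD      : -2 17 -20
BINARY_MULTIPLY : -2 -340
LOAD_CONST 3    : -2 -340 3
BINARY_SUBTRACT : -2 -343
BINARY_MULTIPLY : 686

686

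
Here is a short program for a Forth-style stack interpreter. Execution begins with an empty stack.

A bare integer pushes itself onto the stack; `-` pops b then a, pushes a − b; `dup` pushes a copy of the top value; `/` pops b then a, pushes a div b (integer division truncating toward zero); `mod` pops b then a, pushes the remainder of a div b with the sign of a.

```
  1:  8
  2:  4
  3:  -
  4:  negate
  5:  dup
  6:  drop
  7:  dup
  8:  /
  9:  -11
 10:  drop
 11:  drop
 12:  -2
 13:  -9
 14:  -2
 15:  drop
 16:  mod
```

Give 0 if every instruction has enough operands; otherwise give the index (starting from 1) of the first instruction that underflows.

0

8      : 8
4      : 8 4
-      : 4
negate : -4
dup    : -4 -4
drop   : -4
dup    : -4 -4
/      : 1
-11    : 1 -11
drop   : 1
drop   : (empty)
-2     : -2
-9     : -2 -9
-2     : -2 -9 -2
drop   : -2 -9
mod    : -2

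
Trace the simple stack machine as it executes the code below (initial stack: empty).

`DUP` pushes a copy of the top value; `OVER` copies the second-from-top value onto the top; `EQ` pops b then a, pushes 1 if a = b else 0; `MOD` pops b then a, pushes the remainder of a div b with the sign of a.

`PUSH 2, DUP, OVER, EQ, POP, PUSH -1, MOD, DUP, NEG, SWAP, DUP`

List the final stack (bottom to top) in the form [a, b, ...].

PUSH 2  : [2]
DUP     : [2, 2]
OVER    : [2, 2, 2]
EQ      : [2, 1]
POP     : [2]
PUSH -1 : [2, -1]
MOD     : [0]
DUP     : [0, 0]
NEG     : [0, 0]
SWAP    : [0, 0]
DUP     : [0, 0, 0]

[0, 0, 0]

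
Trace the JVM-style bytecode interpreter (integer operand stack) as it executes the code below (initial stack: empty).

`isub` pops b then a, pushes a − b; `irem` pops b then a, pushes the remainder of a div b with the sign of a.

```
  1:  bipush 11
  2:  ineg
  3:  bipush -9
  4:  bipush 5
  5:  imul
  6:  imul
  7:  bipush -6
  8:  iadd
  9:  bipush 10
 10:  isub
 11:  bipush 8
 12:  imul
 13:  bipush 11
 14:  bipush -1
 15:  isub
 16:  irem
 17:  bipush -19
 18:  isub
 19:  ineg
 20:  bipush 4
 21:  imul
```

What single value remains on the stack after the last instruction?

bipush 11  : [11]
ineg       : [-11]
bipush -9  : [-11, -9]
bipush 5   : [-11, -9, 5]
imul       : [-11, -45]
imul       : [495]
bipush -6  : [495, -6]
iadd       : [489]
bipush 10  : [489, 10]
isub       : [479]
bipush 8   : [479, 8]
imul       : [3832]
bipush 11  : [3832, 11]
bipush -1  : [3832, 11, -1]
isub       : [3832, 12]
irem       : [4]
bipush -19 : [4, -19]
isub       : [23]
ineg       : [-23]
bipush 4   : [-23, 4]
imul       : [-92]

-92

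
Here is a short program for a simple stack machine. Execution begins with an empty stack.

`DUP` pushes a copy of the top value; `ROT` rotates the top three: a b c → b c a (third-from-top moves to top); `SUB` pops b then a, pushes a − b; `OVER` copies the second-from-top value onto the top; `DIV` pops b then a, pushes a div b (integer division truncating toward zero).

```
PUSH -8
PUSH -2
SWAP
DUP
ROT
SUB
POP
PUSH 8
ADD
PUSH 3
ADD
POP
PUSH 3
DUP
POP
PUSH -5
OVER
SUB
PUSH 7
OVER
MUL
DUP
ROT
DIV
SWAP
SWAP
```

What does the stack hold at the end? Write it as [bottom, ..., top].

[3, -56, 7]

PUSH -8 : [-8]
PUSH -2 : [-8, -2]
SWAP    : [-2, -8]
DUP     : [-2, -8, -8]
ROT     : [-8, -8, -2]
SUB     : [-8, -6]
POP     : [-8]
PUSH 8  : [-8, 8]
ADD     : [0]
PUSH 3  : [0, 3]
ADD     : [3]
POP     : []
PUSH 3  : [3]
DUP     : [3, 3]
POP     : [3]
PUSH -5 : [3, -5]
OVER    : [3, -5, 3]
SUB     : [3, -8]
PUSH 7  : [3, -8, 7]
OVER    : [3, -8, 7, -8]
MUL     : [3, -8, -56]
DUP     : [3, -8, -56, -56]
ROT     : [3, -56, -56, -8]
DIV     : [3, -56, 7]
SWAP    : [3, 7, -56]
SWAP    : [3, -56, 7]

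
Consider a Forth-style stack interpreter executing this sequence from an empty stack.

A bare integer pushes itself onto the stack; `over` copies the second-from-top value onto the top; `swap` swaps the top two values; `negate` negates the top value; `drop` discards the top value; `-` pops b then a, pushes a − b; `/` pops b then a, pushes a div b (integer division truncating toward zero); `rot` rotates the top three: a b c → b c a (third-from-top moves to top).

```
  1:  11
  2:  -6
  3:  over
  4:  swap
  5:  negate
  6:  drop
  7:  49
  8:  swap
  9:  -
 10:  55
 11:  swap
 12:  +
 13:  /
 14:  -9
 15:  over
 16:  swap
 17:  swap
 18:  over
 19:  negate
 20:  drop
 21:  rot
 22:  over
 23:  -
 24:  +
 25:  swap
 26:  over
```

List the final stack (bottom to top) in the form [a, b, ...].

11     -> [11]
-6     -> [11, -6]
over   -> [11, -6, 11]
swap   -> [11, 11, -6]
negate -> [11, 11, 6]
drop   -> [11, 11]
49     -> [11, 11, 49]
swap   -> [11, 49, 11]
-      -> [11, 38]
55     -> [11, 38, 55]
swap   -> [11, 55, 38]
+      -> [11, 93]
/      -> [0]
-9     -> [0, -9]
over   -> [0, -9, 0]
swap   -> [0, 0, -9]
swap   -> [0, -9, 0]
over   -> [0, -9, 0, -9]
negate -> [0, -9, 0, 9]
drop   -> [0, -9, 0]
rot    -> [-9, 0, 0]
over   -> [-9, 0, 0, 0]
-      -> [-9, 0, 0]
+      -> [-9, 0]
swap   -> [0, -9]
over   -> [0, -9, 0]

[0, -9, 0]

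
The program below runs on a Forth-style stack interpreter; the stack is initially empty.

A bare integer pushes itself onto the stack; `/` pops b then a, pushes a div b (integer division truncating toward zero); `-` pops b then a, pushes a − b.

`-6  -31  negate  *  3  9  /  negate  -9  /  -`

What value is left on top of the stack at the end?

-6      -6
-31     -6 -31
negate  -6 31
*       -186
3       -186 3
9       -186 3 9
/       -186 0
negate  -186 0
-9      -186 0 -9
/       -186 0
-       -186

-186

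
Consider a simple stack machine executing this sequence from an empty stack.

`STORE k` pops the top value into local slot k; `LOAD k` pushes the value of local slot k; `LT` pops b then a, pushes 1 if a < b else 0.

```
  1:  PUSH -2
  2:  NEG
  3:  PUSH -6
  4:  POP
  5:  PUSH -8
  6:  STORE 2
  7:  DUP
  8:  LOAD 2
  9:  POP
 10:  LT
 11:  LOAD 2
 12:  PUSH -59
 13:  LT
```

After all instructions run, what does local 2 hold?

PUSH -2  : -2
NEG      : 2
PUSH -6  : 2 -6
POP      : 2
PUSH -8  : 2 -8
STORE 2  : 2
DUP      : 2 2
LOAD 2   : 2 2 -8
POP      : 2 2
LT       : 0
LOAD 2   : 0 -8
PUSH -59 : 0 -8 -59
LT       : 0 0

-8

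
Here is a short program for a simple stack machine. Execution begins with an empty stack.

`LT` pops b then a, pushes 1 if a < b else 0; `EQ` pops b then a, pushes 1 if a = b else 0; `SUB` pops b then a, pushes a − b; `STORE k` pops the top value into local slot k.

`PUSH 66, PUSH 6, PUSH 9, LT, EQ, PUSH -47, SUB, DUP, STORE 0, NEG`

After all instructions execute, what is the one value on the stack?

PUSH 66  → 66
PUSH 6   → 66 6
PUSH 9   → 66 6 9
LT       → 66 1
EQ       → 0
PUSH -47 → 0 -47
SUB      → 47
DUP      → 47 47
STORE 0  → 47
NEG      → -47

-47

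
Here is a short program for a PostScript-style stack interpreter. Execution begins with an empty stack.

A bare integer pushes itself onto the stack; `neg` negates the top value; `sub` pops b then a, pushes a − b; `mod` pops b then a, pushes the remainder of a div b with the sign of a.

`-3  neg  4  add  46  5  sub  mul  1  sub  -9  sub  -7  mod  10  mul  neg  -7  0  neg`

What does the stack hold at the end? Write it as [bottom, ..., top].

[-10, -7, 0]

-3  : -3
neg : 3
4   : 3 4
add : 7
46  : 7 46
5   : 7 46 5
sub : 7 41
mul : 287
1   : 287 1
sub : 286
-9  : 286 -9
sub : 295
-7  : 295 -7
mod : 1
10  : 1 10
mul : 10
neg : -10
-7  : -10 -7
0   : -10 -7 0
neg : -10 -7 0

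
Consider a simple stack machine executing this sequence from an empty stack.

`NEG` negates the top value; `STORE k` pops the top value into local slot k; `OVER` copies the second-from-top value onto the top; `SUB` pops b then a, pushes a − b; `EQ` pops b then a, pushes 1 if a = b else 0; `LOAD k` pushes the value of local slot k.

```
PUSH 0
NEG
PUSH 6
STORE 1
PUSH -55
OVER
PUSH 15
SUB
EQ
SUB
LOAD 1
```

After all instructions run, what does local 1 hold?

PUSH 0   → 0
NEG      → 0
PUSH 6   → 0 6
STORE 1  → 0
PUSH -55 → 0 -55
OVER     → 0 -55 0
PUSH 15  → 0 -55 0 15
SUB      → 0 -55 -15
EQ       → 0 0
SUB      → 0
LOAD 1   → 0 6

6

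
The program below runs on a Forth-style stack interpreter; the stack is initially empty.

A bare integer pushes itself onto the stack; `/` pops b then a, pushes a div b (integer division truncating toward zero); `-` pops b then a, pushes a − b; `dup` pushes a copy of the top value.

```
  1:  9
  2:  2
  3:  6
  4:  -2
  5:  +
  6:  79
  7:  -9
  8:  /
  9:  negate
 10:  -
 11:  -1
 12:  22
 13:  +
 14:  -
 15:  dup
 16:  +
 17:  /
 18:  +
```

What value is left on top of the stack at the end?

9       9
2       9 2
6       9 2 6
-2      9 2 6 -2
+       9 2 4
79      9 2 4 79
-9      9 2 4 79 -9
/       9 2 4 -8
negate  9 2 4 8
-       9 2 -4
-1      9 2 -4 -1
22      9 2 -4 -1 22
+       9 2 -4 21
-       9 2 -25
dup     9 2 -25 -25
+       9 2 -50
/       9 0
+       9

9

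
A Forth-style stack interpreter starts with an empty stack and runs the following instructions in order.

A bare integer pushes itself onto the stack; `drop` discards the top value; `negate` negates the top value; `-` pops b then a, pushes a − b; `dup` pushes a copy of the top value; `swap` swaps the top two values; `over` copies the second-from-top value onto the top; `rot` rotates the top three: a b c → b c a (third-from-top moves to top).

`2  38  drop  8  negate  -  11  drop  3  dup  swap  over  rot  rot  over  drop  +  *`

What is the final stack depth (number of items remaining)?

2      : [2]
38     : [2, 38]
drop   : [2]
8      : [2, 8]
negate : [2, -8]
-      : [10]
11     : [10, 11]
drop   : [10]
3      : [10, 3]
dup    : [10, 3, 3]
swap   : [10, 3, 3]
over   : [10, 3, 3, 3]
rot    : [10, 3, 3, 3]
rot    : [10, 3, 3, 3]
over   : [10, 3, 3, 3, 3]
drop   : [10, 3, 3, 3]
+      : [10, 3, 6]
*      : [10, 18]

2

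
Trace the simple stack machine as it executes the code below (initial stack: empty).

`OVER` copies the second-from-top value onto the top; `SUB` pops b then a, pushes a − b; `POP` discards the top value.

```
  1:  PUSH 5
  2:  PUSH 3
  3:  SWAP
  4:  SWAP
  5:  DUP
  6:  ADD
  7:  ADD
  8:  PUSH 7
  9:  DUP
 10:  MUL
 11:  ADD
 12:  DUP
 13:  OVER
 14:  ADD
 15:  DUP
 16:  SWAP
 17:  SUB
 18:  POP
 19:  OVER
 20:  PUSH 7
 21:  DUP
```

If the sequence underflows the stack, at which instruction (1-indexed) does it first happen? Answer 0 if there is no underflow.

PUSH 5 → [5]
PUSH 3 → [5, 3]
SWAP   → [3, 5]
SWAP   → [5, 3]
DUP    → [5, 3, 3]
ADD    → [5, 6]
ADD    → [11]
PUSH 7 → [11, 7]
DUP    → [11, 7, 7]
MUL    → [11, 49]
ADD    → [60]
DUP    → [60, 60]
OVER   → [60, 60, 60]
ADD    → [60, 120]
DUP    → [60, 120, 120]
SWAP   → [60, 120, 120]
SUB    → [60, 0]
POP    → [60]
OVER  — needs 2 operands, stack has 1 → underflow

19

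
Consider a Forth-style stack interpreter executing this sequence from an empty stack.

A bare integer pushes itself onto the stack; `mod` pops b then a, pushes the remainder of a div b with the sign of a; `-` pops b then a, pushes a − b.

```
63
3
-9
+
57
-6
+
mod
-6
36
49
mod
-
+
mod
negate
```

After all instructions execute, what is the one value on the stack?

-15

63     → 63
3      → 63 3
-9     → 63 3 -9
+      → 63 -6
57     → 63 -6 57
-6     → 63 -6 57 -6
+      → 63 -6 51
mod    → 63 -6
-6     → 63 -6 -6
36     → 63 -6 -6 36
49     → 63 -6 -6 36 49
mod    → 63 -6 -6 36
-      → 63 -6 -42
+      → 63 -48
mod    → 15
negate → -15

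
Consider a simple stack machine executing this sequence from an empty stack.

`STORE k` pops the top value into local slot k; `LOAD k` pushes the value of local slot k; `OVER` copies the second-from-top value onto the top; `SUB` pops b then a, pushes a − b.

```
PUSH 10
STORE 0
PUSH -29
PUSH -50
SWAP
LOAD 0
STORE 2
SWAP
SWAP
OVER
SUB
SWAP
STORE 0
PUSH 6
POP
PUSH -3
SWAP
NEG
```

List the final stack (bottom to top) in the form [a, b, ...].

PUSH 10  -> [10]
STORE 0  -> []
PUSH -29 -> [-29]
PUSH -50 -> [-29, -50]
SWAP     -> [-50, -29]
LOAD 0   -> [-50, -29, 10]
STORE 2  -> [-50, -29]
SWAP     -> [-29, -50]
SWAP     -> [-50, -29]
OVER     -> [-50, -29, -50]
SUB      -> [-50, 21]
SWAP     -> [21, -50]
STORE 0  -> [21]
PUSH 6   -> [21, 6]
POP      -> [21]
PUSH -3  -> [21, -3]
SWAP     -> [-3, 21]
NEG      -> [-3, -21]

[-3, -21]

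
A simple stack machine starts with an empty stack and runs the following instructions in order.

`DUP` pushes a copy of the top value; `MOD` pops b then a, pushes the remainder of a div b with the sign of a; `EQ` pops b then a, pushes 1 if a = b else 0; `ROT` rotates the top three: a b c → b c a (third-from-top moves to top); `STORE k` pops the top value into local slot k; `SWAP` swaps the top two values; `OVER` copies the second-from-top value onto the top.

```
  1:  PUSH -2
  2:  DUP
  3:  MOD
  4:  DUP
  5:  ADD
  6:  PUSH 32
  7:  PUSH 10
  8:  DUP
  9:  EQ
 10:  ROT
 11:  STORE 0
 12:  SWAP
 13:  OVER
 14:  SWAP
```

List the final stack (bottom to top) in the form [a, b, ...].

PUSH -2 : [-2]
DUP     : [-2, -2]
MOD     : [0]
DUP     : [0, 0]
ADD     : [0]
PUSH 32 : [0, 32]
PUSH 10 : [0, 32, 10]
DUP     : [0, 32, 10, 10]
EQ      : [0, 32, 1]
ROT     : [32, 1, 0]
STORE 0 : [32, 1]
SWAP    : [1, 32]
OVER    : [1, 32, 1]
SWAP    : [1, 1, 32]

[1, 1, 32]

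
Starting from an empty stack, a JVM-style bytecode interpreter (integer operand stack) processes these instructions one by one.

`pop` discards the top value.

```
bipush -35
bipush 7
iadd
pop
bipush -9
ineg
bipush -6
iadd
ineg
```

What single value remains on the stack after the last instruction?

bipush -35  -35
bipush 7    -35 7
iadd        -28
pop         (empty)
bipush -9   -9
ineg        9
bipush -6   9 -6
iadd        3
ineg        -3

-3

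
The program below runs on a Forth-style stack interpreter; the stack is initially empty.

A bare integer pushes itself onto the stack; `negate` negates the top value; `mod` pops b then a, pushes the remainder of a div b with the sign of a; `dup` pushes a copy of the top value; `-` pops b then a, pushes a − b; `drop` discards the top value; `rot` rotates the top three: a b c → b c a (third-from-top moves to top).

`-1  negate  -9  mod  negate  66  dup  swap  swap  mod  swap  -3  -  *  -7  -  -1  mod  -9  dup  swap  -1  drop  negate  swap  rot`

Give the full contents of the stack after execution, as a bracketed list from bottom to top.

-1     → [-1]
negate → [1]
-9     → [1, -9]
mod    → [1]
negate → [-1]
66     → [-1, 66]
dup    → [-1, 66, 66]
swap   → [-1, 66, 66]
swap   → [-1, 66, 66]
mod    → [-1, 0]
swap   → [0, -1]
-3     → [0, -1, -3]
-      → [0, 2]
*      → [0]
-7     → [0, -7]
-      → [7]
-1     → [7, -1]
mod    → [0]
-9     → [0, -9]
dup    → [0, -9, -9]
swap   → [0, -9, -9]
-1     → [0, -9, -9, -1]
drop   → [0, -9, -9]
negate → [0, -9, 9]
swap   → [0, 9, -9]
rot    → [9, -9, 0]

[9, -9, 0]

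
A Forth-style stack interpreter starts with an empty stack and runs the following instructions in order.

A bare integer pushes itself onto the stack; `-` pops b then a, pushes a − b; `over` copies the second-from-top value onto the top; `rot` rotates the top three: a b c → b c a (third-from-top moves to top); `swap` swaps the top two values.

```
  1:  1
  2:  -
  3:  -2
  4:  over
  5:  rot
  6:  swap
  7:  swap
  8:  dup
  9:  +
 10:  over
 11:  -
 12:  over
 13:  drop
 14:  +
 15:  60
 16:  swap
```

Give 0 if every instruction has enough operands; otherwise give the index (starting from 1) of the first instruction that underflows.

2

1 -> [1]
-  — needs 2 operands, stack has 1 → underflow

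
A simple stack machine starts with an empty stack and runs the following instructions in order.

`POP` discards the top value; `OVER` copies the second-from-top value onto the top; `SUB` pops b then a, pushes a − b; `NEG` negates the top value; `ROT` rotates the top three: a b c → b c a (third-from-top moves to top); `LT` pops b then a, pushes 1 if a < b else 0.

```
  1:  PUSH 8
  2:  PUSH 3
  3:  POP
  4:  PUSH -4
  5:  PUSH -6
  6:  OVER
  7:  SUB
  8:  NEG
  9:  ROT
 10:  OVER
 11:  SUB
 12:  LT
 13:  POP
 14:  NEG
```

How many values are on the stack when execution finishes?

1

PUSH 8  : [8]
PUSH 3  : [8, 3]
POP     : [8]
PUSH -4 : [8, -4]
PUSH -6 : [8, -4, -6]
OVER    : [8, -4, -6, -4]
SUB     : [8, -4, -2]
NEG     : [8, -4, 2]
ROT     : [-4, 2, 8]
OVER    : [-4, 2, 8, 2]
SUB     : [-4, 2, 6]
LT      : [-4, 1]
POP     : [-4]
NEG     : [4]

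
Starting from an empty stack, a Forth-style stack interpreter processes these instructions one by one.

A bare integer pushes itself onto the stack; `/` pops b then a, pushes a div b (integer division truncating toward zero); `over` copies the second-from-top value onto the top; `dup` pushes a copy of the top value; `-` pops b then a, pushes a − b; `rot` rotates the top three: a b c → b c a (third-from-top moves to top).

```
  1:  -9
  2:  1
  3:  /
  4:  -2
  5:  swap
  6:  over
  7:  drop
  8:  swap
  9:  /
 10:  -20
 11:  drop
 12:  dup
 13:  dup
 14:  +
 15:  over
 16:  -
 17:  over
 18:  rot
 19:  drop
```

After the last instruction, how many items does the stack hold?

-9   : [-9]
1    : [-9, 1]
/    : [-9]
-2   : [-9, -2]
swap : [-2, -9]
over : [-2, -9, -2]
drop : [-2, -9]
swap : [-9, -2]
/    : [4]
-20  : [4, -20]
drop : [4]
dup  : [4, 4]
dup  : [4, 4, 4]
+    : [4, 8]
over : [4, 8, 4]
-    : [4, 4]
over : [4, 4, 4]
rot  : [4, 4, 4]
drop : [4, 4]

2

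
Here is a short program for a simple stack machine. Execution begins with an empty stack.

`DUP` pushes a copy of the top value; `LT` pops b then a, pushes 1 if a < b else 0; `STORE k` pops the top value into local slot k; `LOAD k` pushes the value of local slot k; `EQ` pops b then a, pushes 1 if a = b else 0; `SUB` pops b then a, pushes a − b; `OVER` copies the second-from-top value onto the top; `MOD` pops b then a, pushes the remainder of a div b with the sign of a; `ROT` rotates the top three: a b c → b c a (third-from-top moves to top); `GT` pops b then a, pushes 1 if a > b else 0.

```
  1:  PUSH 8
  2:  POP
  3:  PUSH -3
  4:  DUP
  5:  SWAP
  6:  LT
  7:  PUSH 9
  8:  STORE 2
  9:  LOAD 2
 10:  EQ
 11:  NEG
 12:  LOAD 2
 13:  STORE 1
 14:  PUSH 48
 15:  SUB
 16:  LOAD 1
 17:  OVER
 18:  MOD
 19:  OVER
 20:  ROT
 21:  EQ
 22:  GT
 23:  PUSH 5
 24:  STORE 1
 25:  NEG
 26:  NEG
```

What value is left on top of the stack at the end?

PUSH 8  → [8]
POP     → []
PUSH -3 → [-3]
DUP     → [-3, -3]
SWAP    → [-3, -3]
LT      → [0]
PUSH 9  → [0, 9]
STORE 2 → [0]
LOAD 2  → [0, 9]
EQ      → [0]
NEG     → [0]
LOAD 2  → [0, 9]
STORE 1 → [0]
PUSH 48 → [0, 48]
SUB     → [-48]
LOAD 1  → [-48, 9]
OVER    → [-48, 9, -48]
MOD     → [-48, 9]
OVER    → [-48, 9, -48]
ROT     → [9, -48, -48]
EQ      → [9, 1]
GT      → [1]
PUSH 5  → [1, 5]
STORE 1 → [1]
NEG     → [-1]
NEG     → [1]

1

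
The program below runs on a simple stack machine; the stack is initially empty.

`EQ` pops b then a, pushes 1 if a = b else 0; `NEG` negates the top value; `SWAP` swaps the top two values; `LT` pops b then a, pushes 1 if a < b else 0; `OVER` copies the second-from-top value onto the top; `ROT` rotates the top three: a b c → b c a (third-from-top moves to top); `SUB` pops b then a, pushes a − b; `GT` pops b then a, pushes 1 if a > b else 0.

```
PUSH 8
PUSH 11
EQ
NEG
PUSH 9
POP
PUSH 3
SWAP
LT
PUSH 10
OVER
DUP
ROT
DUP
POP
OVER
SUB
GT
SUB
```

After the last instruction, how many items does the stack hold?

PUSH 8  -> 8
PUSH 11 -> 8 11
EQ      -> 0
NEG     -> 0
PUSH 9  -> 0 9
POP     -> 0
PUSH 3  -> 0 3
SWAP    -> 3 0
LT      -> 0
PUSH 10 -> 0 10
OVER    -> 0 10 0
DUP     -> 0 10 0 0
ROT     -> 0 0 0 10
DUP     -> 0 0 0 10 10
POP     -> 0 0 0 10
OVER    -> 0 0 0 10 0
SUB     -> 0 0 0 10
GT      -> 0 0 0
SUB     -> 0 0

2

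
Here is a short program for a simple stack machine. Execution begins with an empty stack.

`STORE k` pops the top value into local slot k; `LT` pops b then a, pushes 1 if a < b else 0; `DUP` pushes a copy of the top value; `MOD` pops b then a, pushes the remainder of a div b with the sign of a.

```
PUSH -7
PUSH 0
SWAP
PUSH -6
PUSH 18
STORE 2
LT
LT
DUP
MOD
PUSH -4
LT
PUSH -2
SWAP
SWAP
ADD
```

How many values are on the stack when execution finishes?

PUSH -7 : [-7]
PUSH 0  : [-7, 0]
SWAP    : [0, -7]
PUSH -6 : [0, -7, -6]
PUSH 18 : [0, -7, -6, 18]
STORE 2 : [0, -7, -6]
LT      : [0, 1]
LT      : [1]
DUP     : [1, 1]
MOD     : [0]
PUSH -4 : [0, -4]
LT      : [0]
PUSH -2 : [0, -2]
SWAP    : [-2, 0]
SWAP    : [0, -2]
ADD     : [-2]

1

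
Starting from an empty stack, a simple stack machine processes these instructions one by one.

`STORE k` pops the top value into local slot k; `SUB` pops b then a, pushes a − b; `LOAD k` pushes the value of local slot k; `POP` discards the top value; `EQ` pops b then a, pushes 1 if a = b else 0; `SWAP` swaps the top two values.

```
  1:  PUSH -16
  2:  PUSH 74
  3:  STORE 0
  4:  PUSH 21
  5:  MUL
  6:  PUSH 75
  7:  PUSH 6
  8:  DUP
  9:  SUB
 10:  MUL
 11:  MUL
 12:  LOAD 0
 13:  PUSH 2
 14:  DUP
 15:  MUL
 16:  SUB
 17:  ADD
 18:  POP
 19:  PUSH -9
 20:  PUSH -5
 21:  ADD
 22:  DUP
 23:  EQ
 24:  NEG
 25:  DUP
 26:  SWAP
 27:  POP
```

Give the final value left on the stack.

PUSH -16 -> -16
PUSH 74  -> -16 74
STORE 0  -> -16
PUSH 21  -> -16 21
MUL      -> -336
PUSH 75  -> -336 75
PUSH 6   -> -336 75 6
DUP      -> -336 75 6 6
SUB      -> -336 75 0
MUL      -> -336 0
MUL      -> 0
LOAD 0   -> 0 74
PUSH 2   -> 0 74 2
DUP      -> 0 74 2 2
MUL      -> 0 74 4
SUB      -> 0 70
ADD      -> 70
POP      -> (empty)
PUSH -9  -> -9
PUSH -5  -> -9 -5
ADD      -> -14
DUP      -> -14 -14
EQ       -> 1
NEG      -> -1
DUP      -> -1 -1
SWAP     -> -1 -1
POP      -> -1

-1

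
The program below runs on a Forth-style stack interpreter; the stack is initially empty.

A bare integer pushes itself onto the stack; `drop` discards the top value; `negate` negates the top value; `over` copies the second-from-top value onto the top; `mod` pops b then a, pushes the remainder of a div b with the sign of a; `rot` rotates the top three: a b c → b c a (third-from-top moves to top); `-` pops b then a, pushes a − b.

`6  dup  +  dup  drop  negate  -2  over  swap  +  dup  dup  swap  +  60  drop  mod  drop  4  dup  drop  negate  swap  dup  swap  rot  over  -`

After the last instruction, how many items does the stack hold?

3

6      -> [6]
dup    -> [6, 6]
+      -> [12]
dup    -> [12, 12]
drop   -> [12]
negate -> [-12]
-2     -> [-12, -2]
over   -> [-12, -2, -12]
swap   -> [-12, -12, -2]
+      -> [-12, -14]
dup    -> [-12, -14, -14]
dup    -> [-12, -14, -14, -14]
swap   -> [-12, -14, -14, -14]
+      -> [-12, -14, -28]
60     -> [-12, -14, -28, 60]
drop   -> [-12, -14, -28]
mod    -> [-12, -14]
drop   -> [-12]
4      -> [-12, 4]
dup    -> [-12, 4, 4]
drop   -> [-12, 4]
negate -> [-12, -4]
swap   -> [-4, -12]
dup    -> [-4, -12, -12]
swap   -> [-4, -12, -12]
rot    -> [-12, -12, -4]
over   -> [-12, -12, -4, -12]
-      -> [-12, -12, 8]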